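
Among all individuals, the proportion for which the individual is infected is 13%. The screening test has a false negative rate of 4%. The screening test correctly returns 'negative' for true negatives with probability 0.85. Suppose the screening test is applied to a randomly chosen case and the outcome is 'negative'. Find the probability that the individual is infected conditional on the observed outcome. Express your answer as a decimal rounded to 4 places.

P(H | E) ≈ 0.0070

Write H for 'the individual is infected'. Prior odds H:¬H = 0.13/0.87 = 0.14943. For the 'negative' outcome, the likelihood ratio is 0.04/0.85 = 0.047059.
Posterior odds = 0.14943 × 0.047059 = 0.0070318, so P(H|E) = 0.0070318/(1+0.0070318) = 0.0070.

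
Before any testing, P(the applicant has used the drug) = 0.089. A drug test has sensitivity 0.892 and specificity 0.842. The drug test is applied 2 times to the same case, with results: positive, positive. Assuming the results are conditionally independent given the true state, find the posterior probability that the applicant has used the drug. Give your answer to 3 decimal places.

Posterior P(H) ≈ 0.757

With H the event that the applicant has used the drug, the joint likelihood of the observed sequence is P(data|H) = 0.892·0.892 = 0.79566 and P(data|¬H) = 0.158·0.158 = 0.024964.
Bayes: P(H|data) = 0.089·0.79566 / (0.089·0.79566 + 0.911·0.024964) = 0.070814/0.093556 = 0.7569.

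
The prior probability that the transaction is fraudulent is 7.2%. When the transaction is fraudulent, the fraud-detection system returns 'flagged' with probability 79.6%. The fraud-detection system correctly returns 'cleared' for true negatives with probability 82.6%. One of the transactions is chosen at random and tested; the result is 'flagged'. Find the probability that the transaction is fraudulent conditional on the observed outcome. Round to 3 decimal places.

Write H for 'the transaction is fraudulent'. Prior odds H:¬H = 0.072/0.928 = 0.077586. For the 'flagged' outcome, the likelihood ratio is 0.796/0.174 = 4.5747.
Posterior odds = 0.077586 × 4.5747 = 0.35493, so P(H|E) = 0.35493/(1+0.35493) = 0.262.

P(H | E) ≈ 0.262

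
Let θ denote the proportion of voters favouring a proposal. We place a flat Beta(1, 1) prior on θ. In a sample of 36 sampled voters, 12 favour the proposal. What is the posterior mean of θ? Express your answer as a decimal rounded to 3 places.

Posterior mean ≈ 0.342

The binomial likelihood is conjugate to the Beta prior: with 12 successes and 24 failures, the posterior is Beta(1+12, 1+24) = Beta(13, 25).
E[θ | data] = 13/(13+25) = 0.342.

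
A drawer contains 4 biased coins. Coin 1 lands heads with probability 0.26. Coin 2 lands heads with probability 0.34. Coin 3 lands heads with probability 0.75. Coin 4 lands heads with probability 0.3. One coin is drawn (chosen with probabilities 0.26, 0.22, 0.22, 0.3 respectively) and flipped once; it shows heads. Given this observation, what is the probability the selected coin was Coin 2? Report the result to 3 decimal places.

Posterior probability ≈ 0.188

Tabulate prior·likelihood by source: [1] prior 0.26, lik 0.26, product 0.06760; [2] prior 0.22, lik 0.34, product 0.07480; [3] prior 0.22, lik 0.75, product 0.1650; [4] prior 0.3, lik 0.3, product 0.09000.
Normalizing constant = 0.39740; the posterior for Coin 2 is its product over the sum, 0.07480/0.39740 = 0.188.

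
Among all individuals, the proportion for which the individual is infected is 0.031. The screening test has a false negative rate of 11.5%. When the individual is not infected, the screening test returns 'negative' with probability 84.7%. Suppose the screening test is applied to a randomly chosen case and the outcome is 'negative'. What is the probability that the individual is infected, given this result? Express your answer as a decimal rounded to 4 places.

Write H for 'the individual is infected'. Prior odds H:¬H = 0.031/0.969 = 0.031992. For the 'negative' outcome, the likelihood ratio is 0.115/0.847 = 0.13577.
Posterior odds = 0.031992 × 0.13577 = 0.0043436, so P(H|E) = 0.0043436/(1+0.0043436) = 0.0043.

P(H | E) ≈ 0.0043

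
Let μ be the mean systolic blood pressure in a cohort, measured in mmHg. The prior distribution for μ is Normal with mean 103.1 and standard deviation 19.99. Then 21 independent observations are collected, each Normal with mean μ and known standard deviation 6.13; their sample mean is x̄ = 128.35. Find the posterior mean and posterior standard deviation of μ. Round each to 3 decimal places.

Posterior mean ≈ 128.237; posterior SD ≈ 1.335

With known σ, the Normal prior is conjugate. Weight on the data is w = (n/σ²)/(n/σ² + 1/τ₀²) = 0.558854/(0.558854+0.00250250) = 0.99554.
Posterior mean = w·x̄ + (1−w)·μ₀ = 0.99554·128.35 + 0.0044580·103.1 = 128.237. Posterior variance = 1/(0.558854+0.00250250) = 1.78140, so SD = 1.335.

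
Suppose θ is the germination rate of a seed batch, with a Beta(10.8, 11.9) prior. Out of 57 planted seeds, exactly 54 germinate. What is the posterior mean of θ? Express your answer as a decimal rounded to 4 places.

Posterior mean ≈ 0.8130

The binomial likelihood is conjugate to the Beta prior: with 54 successes and 3 failures, the posterior is Beta(10.8+54, 11.9+3) = Beta(64.8, 14.9).
E[θ | data] = 64.8/(64.8+14.9) = 0.8130.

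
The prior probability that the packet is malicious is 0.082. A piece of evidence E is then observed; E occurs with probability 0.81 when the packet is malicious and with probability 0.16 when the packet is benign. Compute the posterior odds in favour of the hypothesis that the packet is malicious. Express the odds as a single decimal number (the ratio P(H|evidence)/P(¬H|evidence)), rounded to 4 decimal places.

Prior odds = 0.082/(1−0.082) = 0.089325. In log-odds, ln(0.089325) = -2.4155.
Add log likelihood ratio: ln(5.0625) = 1.6219.
Posterior log-odds = -0.79362, so posterior odds = exp(-0.79362) = 0.45221.

Posterior odds ≈ 0.4522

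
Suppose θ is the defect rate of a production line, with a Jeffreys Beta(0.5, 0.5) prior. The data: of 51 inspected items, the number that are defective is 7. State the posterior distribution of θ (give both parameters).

Posterior: Beta(7.5, 44.5)

The binomial likelihood is conjugate to the Beta prior: with 7 successes and 44 failures, the posterior is Beta(0.5+7, 0.5+44) = Beta(7.5, 44.5).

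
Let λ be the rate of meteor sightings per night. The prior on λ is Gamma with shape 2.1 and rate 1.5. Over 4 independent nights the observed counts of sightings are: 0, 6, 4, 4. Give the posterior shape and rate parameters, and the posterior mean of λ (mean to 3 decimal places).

Posterior: Gamma(shape=16.1, rate=5.5); mean ≈ 2.927

Total count ∑xᵢ = 14 over n = 4 nights.
Gamma is conjugate to the Poisson likelihood: posterior is Gamma(shape = 2.1+14 = 16.1, rate = 1.5+4 = 5.5).
E[λ | data] = 16.1/5.5 = 2.927.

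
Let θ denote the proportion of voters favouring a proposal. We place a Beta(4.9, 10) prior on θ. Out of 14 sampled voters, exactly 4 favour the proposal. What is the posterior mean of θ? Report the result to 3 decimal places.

The binomial likelihood is conjugate to the Beta prior: with 4 successes and 10 failures, the posterior is Beta(4.9+4, 10+10) = Beta(8.9, 20).
E[θ | data] = 8.9/(8.9+20) = 0.308.

Posterior mean ≈ 0.308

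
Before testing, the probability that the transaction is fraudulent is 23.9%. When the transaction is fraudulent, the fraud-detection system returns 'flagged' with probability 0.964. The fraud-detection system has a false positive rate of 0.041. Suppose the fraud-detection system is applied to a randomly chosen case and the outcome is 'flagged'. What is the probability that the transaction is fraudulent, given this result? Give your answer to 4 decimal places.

Let H be the event that the transaction is fraudulent. P(H) = 0.239, so P(¬H) = 0.761. With E the 'flagged' result, P(E|H) = 0.964 and P(E|¬H) = 0.041.
P(E) = 0.964·0.239 + 0.041·0.761 = 0.23040 + 0.031201 = 0.26160.
By Bayes' theorem, P(H|E) = 0.23040 / 0.26160 = 0.8807.

P(H | E) ≈ 0.8807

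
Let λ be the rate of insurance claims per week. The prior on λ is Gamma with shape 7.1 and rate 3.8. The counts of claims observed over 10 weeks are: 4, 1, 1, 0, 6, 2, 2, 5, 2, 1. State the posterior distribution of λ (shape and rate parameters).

Posterior: Gamma(shape=31.1, rate=13.8)

Total count ∑xᵢ = 24 over n = 10 weeks.
Gamma is conjugate to the Poisson likelihood: posterior is Gamma(shape = 7.1+24 = 31.1, rate = 3.8+10 = 13.8).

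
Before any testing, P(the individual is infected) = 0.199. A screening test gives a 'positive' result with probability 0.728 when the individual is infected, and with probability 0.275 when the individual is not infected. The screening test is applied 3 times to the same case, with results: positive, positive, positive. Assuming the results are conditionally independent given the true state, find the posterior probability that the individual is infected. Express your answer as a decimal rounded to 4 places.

With H the event that the individual is infected, the joint likelihood of the observed sequence is P(data|H) = 0.728·0.728·0.728 = 0.38583 and P(data|¬H) = 0.275·0.275·0.275 = 0.020797.
Bayes: P(H|data) = 0.199·0.38583 / (0.199·0.38583 + 0.801·0.020797) = 0.076780/0.093438 = 0.8217.

Posterior P(H) ≈ 0.8217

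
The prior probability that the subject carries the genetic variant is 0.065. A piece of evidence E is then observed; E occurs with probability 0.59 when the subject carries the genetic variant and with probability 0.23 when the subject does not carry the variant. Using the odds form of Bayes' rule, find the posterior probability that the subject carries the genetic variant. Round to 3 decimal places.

Prior odds = 0.065/(1−0.065) = 0.069519. In log-odds, ln(0.069519) = -2.6662.
Add log likelihood ratio: ln(2.5652) = 0.94204.
Posterior log-odds = -1.7241, so posterior odds = exp(-1.7241) = 0.17833. Converting, P(H|E) = 0.17833/1.1783 = 0.151.

Posterior probability ≈ 0.151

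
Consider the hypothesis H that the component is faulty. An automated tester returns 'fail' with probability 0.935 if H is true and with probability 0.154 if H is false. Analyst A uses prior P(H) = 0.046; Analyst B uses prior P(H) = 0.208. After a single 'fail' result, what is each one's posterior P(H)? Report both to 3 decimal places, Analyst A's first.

Analyst A: 0.226; Analyst B: 0.615

The likelihood ratio for a 'fail' result is 0.935/0.154 = 6.0714.
Analyst A: prior odds 0.046/0.954 = 0.048218; posterior odds 0.29275; posterior probability 0.226.
Analyst B: prior odds 0.208/0.792 = 0.26263; posterior odds 1.5945; posterior probability 0.615.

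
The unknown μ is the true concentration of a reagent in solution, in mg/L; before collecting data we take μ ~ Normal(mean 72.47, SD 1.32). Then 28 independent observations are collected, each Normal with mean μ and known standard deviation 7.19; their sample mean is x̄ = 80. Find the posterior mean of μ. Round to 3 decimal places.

Prior precision 1/τ₀² = 1/1.32² = 0.573921; data precision n/σ² = 28/7.19² = 0.541627.
Posterior precision = 0.573921 + 0.541627 = 1.11555.
Posterior mean = (0.573921·72.47 + 0.541627·80) / 1.11555 = 76.126.

Posterior mean ≈ 76.126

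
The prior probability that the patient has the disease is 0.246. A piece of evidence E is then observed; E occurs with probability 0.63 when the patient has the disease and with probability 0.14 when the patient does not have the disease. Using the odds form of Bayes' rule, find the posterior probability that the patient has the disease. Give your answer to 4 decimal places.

Posterior probability ≈ 0.5948

Prior odds = 0.246/(1−0.246) = 0.32626. In log-odds, ln(0.32626) = -1.1201.
Add log likelihood ratio: ln(4.5000) = 1.5041.
Posterior log-odds = 0.38402, so posterior odds = exp(0.38402) = 1.4682. Converting, P(H|E) = 1.4682/2.4682 = 0.5948.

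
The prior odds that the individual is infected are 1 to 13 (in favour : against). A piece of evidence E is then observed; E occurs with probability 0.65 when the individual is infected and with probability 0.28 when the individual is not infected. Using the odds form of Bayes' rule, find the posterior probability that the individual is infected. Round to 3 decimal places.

Posterior probability ≈ 0.152

Prior odds = 1/13 = 0.076923. In log-odds, ln(0.076923) = -2.5649.
Add log likelihood ratio: ln(2.3214) = 0.84218.
Posterior log-odds = -1.7228, so posterior odds = exp(-1.7228) = 0.17857. Converting, P(H|E) = 0.17857/1.1786 = 0.152.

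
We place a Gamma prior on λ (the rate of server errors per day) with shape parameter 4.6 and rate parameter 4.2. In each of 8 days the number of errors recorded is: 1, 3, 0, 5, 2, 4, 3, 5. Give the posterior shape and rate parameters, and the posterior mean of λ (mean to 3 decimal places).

Posterior: Gamma(shape=27.6, rate=12.2); mean ≈ 2.262

The Poisson likelihood adds the total count to the shape and the number of exposure periods to the rate. Here ∑xᵢ = 23 and n = 8, so shape 4.6→27.6 and rate 4.2→12.2.
Posterior mean = shape/rate = 27.6/12.2 = 2.262.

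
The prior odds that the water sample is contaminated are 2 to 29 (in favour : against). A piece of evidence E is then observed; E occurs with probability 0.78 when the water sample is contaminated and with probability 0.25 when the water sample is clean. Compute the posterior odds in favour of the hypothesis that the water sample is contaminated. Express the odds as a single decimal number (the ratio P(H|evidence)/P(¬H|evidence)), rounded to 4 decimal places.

Prior odds = 2/29 = 0.068966.
Likelihood ratio for E = 0.78/0.25 = 3.1200.
Posterior odds = prior odds × LR = 0.21517.

Posterior odds ≈ 0.2152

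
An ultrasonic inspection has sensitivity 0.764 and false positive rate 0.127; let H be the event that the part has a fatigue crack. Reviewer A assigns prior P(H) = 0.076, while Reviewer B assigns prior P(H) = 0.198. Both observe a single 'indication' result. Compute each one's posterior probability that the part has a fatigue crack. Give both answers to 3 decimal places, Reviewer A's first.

P('+'|H) = 0.764, P('+'|¬H) = 0.127.
Reviewer A: numerator 0.764·0.076 = 0.058064; evidence = 0.058064+0.127·0.924 = 0.17541; posterior = 0.331.
Reviewer B: numerator 0.764·0.198 = 0.15127; evidence = 0.15127+0.127·0.802 = 0.25313; posterior = 0.598.

Reviewer A: 0.331; Reviewer B: 0.598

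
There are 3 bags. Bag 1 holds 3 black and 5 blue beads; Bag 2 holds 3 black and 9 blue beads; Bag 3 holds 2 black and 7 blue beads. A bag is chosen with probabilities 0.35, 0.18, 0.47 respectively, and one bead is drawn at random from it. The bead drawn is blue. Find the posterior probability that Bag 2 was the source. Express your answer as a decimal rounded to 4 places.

Posterior probability ≈ 0.1877

Tabulate prior·likelihood by source: [1] prior 0.35, lik 0.625, product 0.2188; [2] prior 0.18, lik 0.75, product 0.1350; [3] prior 0.47, lik 0.7778, product 0.3656.
Normalizing constant = 0.71931; the posterior for Bag 2 is its product over the sum, 0.1350/0.71931 = 0.1877.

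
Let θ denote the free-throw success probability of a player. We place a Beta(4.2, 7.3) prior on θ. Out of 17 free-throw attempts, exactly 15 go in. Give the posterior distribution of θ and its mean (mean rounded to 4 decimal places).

Observing 15 successes and 2 failures updates Beta(4.2, 7.3) by adding the success and failure counts to the two shape parameters: α = 4.2+15 = 19.2, β = 7.3+2 = 9.3.
E[θ | data] = 19.2/(19.2+9.3) = 0.6737.

Posterior: Beta(19.2, 9.3); mean ≈ 0.6737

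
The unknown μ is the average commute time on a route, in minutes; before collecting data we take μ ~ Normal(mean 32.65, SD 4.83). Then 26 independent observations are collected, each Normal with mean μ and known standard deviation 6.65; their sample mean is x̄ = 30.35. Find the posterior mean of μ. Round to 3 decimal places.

Prior precision 1/τ₀² = 1/4.83² = 0.0428653; data precision n/σ² = 26/6.65² = 0.587936.
Posterior precision = 0.0428653 + 0.587936 = 0.630801.
Posterior mean = (0.0428653·32.65 + 0.587936·30.35) / 0.630801 = 30.506.

Posterior mean ≈ 30.506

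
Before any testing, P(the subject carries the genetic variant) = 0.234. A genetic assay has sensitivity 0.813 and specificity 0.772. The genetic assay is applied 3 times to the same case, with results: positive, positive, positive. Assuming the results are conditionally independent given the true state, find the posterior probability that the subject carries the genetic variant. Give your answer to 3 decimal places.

With H the event that the subject carries the genetic variant, the joint likelihood of the observed sequence is P(data|H) = 0.813·0.813·0.813 = 0.53737 and P(data|¬H) = 0.228·0.228·0.228 = 0.011852.
Bayes: P(H|data) = 0.234·0.53737 / (0.234·0.53737 + 0.766·0.011852) = 0.12574/0.13482 = 0.9327.

Posterior P(H) ≈ 0.933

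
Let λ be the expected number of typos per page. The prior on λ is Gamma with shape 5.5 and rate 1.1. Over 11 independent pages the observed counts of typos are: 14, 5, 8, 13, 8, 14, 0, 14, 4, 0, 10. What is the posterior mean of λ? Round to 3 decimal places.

Total count ∑xᵢ = 90 over n = 11 pages.
Gamma is conjugate to the Poisson likelihood: posterior is Gamma(shape = 5.5+90 = 95.5, rate = 1.1+11 = 12.1).
E[λ | data] = 95.5/12.1 = 7.893.

Posterior mean ≈ 7.893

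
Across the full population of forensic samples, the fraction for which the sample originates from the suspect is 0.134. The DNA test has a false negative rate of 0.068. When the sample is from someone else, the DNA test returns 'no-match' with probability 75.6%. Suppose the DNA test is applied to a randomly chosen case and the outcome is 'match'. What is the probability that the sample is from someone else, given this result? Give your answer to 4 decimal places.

Let H be the event that the sample originates from the suspect. P(H) = 0.134, so P(¬H) = 0.866. With E the 'match' result, P(E|H) = 0.932 and P(E|¬H) = 0.244.
P(E) = 0.932·0.134 + 0.244·0.866 = 0.12489 + 0.21130 = 0.33619.
By Bayes' theorem, P(H|E) = 0.12489 / 0.33619 = 0.3715. Hence P(¬H|E) = 1 − 0.3715 = 0.6285.

P(¬H | E) ≈ 0.6285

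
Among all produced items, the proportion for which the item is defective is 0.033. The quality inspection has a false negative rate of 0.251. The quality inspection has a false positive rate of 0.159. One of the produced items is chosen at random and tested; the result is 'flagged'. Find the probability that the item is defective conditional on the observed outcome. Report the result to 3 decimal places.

Write H for 'the item is defective'. Prior odds H:¬H = 0.033/0.967 = 0.034126. For the 'flagged' outcome, the likelihood ratio is 0.749/0.159 = 4.7107.
Posterior odds = 0.034126 × 4.7107 = 0.16076, so P(H|E) = 0.16076/(1+0.16076) = 0.138.

P(H | E) ≈ 0.138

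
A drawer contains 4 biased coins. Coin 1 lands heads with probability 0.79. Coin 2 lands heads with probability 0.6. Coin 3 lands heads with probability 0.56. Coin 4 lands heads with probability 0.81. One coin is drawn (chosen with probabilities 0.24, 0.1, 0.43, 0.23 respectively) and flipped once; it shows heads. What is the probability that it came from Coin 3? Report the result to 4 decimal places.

Posterior probability ≈ 0.3558

P(heads|C1) = 0.79; P(heads|C2) = 0.6; P(heads|C3) = 0.56; P(heads|C4) = 0.81.
Prior × likelihood for each source: 0.24·0.79=0.1896, 0.1·0.6=0.06000, 0.43·0.56=0.2408, 0.23·0.81=0.1863. Summing gives P(heads) = 0.67670.
P(Coin 3 | heads) = 0.2408 / 0.67670 = 0.3558.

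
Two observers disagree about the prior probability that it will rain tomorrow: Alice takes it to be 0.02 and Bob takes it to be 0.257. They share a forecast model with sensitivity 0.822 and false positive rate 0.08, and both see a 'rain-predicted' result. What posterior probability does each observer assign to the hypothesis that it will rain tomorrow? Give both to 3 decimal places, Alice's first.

P('+'|H) = 0.822, P('+'|¬H) = 0.08.
Alice: numerator 0.822·0.02 = 0.016440; evidence = 0.016440+0.08·0.98 = 0.094840; posterior = 0.173.
Bob: numerator 0.822·0.257 = 0.21125; evidence = 0.21125+0.08·0.743 = 0.27069; posterior = 0.780.

Alice: 0.173; Bob: 0.780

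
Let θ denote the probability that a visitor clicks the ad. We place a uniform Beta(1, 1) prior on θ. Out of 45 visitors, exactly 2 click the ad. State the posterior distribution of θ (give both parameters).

Posterior: Beta(3, 44)

Observing 2 successes and 43 failures updates Beta(1, 1) by adding the success and failure counts to the two shape parameters: α = 1+2 = 3, β = 1+43 = 44.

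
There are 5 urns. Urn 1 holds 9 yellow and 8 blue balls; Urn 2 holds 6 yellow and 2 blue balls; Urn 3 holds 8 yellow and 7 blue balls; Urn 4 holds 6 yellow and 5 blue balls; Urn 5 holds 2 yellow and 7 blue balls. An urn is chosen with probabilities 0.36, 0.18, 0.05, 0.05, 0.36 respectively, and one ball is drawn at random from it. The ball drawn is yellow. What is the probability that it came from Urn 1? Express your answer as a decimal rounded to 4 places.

Posterior probability ≈ 0.4147

P(yellow|Urn 1) = 0.5294; P(yellow|Urn 2) = 0.75; P(yellow|Urn 3) = 0.5333; P(yellow|Urn 4) = 0.5455; P(yellow|Urn 5) = 0.2222.
Prior × likelihood for each source: 0.36·0.5294=0.1906, 0.18·0.75=0.1350, 0.05·0.5333=0.02667, 0.05·0.5455=0.02727, 0.36·0.2222=0.08000. Summing gives P(yellow) = 0.45953.
P(Urn 1 | yellow) = 0.1906 / 0.45953 = 0.4147.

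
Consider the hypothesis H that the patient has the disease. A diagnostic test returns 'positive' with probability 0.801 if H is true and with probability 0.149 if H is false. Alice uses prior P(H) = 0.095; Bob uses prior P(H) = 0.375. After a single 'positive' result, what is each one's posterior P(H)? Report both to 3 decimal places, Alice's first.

P('+'|H) = 0.801, P('+'|¬H) = 0.149.
Alice: numerator 0.801·0.095 = 0.076095; evidence = 0.076095+0.149·0.905 = 0.21094; posterior = 0.361.
Bob: numerator 0.801·0.375 = 0.30038; evidence = 0.30038+0.149·0.625 = 0.39350; posterior = 0.763.

Alice: 0.361; Bob: 0.763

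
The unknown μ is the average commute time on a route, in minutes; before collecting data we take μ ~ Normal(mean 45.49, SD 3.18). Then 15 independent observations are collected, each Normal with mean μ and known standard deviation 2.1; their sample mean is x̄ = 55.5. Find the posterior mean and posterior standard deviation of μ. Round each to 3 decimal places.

Prior precision 1/τ₀² = 1/3.18² = 0.0988885; data precision n/σ² = 15/2.1² = 3.40136.
Posterior precision = 0.0988885 + 3.40136 = 3.50025, giving posterior SD = 1/√3.50025 = 0.535.
Posterior mean = (0.0988885·45.49 + 3.40136·55.5) / 3.50025 = 55.217.

Posterior mean ≈ 55.217; posterior SD ≈ 0.535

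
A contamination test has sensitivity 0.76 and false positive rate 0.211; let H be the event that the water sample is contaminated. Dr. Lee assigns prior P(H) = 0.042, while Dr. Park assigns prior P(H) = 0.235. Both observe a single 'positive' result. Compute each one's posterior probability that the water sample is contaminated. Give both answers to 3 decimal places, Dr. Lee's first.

Dr. Lee: 0.136; Dr. Park: 0.525

P('+'|H) = 0.76, P('+'|¬H) = 0.211.
Dr. Lee: numerator 0.76·0.042 = 0.031920; evidence = 0.031920+0.211·0.958 = 0.23406; posterior = 0.136.
Dr. Park: numerator 0.76·0.235 = 0.17860; evidence = 0.17860+0.211·0.765 = 0.34001; posterior = 0.525.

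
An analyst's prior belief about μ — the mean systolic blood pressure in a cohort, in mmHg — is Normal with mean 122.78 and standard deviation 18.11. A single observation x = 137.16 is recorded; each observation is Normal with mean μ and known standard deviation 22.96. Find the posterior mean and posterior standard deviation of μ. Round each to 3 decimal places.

Posterior mean ≈ 128.295; posterior SD ≈ 14.219

With known σ, the Normal prior is conjugate. Weight on the data is w = (n/σ²)/(n/σ² + 1/τ₀²) = 0.00189695/(0.00189695+0.00304904) = 0.38353.
Posterior mean = w·x̄ + (1−w)·μ₀ = 0.38353·137.16 + 0.61647·122.78 = 128.295. Posterior variance = 1/(0.00189695+0.00304904) = 202.184, so SD = 14.219.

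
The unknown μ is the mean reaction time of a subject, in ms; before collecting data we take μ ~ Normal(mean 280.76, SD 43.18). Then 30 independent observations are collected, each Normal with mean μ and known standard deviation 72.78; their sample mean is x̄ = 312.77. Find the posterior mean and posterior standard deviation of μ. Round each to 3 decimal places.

Posterior mean ≈ 310.001; posterior SD ≈ 12.700

With known σ, the Normal prior is conjugate. Weight on the data is w = (n/σ²)/(n/σ² + 1/τ₀²) = 0.00566366/(0.00566366+0.00053633) = 0.91349.
Posterior mean = w·x̄ + (1−w)·μ₀ = 0.91349·312.77 + 0.086505·280.76 = 310.001. Posterior variance = 1/(0.00566366+0.00053633) = 161.291, so SD = 12.700.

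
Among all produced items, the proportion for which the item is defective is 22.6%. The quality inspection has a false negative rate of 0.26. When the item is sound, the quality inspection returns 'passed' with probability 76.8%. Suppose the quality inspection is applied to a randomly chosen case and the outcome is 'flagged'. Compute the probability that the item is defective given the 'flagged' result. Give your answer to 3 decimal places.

P(H | E) ≈ 0.482

Write H for 'the item is defective'. Prior odds H:¬H = 0.226/0.774 = 0.29199. For the 'flagged' outcome, the likelihood ratio is 0.74/0.232 = 3.1897.
Posterior odds = 0.29199 × 3.1897 = 0.93135, so P(H|E) = 0.93135/(1+0.93135) = 0.482.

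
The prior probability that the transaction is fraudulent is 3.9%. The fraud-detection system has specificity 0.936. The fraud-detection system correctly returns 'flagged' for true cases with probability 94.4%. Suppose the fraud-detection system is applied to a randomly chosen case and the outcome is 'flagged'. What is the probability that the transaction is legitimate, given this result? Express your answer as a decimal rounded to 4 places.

Let H be the event that the transaction is fraudulent. P(H) = 0.039, so P(¬H) = 0.961. With E the 'flagged' result, P(E|H) = 0.944 and P(E|¬H) = 0.064.
P(E) = 0.944·0.039 + 0.064·0.961 = 0.036816 + 0.061504 = 0.098320.
By Bayes' theorem, P(H|E) = 0.036816 / 0.098320 = 0.3745. Hence P(¬H|E) = 1 − 0.3745 = 0.6255.

P(¬H | E) ≈ 0.6255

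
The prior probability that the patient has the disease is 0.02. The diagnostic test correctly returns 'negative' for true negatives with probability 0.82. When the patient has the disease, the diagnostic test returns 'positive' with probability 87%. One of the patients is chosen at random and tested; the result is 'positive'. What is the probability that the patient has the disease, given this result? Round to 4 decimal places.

Let H be the event that the patient has the disease. P(H) = 0.02, so P(¬H) = 0.98. With E the 'positive' result, P(E|H) = 0.87 and P(E|¬H) = 0.18.
P(E) = 0.87·0.02 + 0.18·0.98 = 0.017400 + 0.17640 = 0.19380.
By Bayes' theorem, P(H|E) = 0.017400 / 0.19380 = 0.0898.

P(H | E) ≈ 0.0898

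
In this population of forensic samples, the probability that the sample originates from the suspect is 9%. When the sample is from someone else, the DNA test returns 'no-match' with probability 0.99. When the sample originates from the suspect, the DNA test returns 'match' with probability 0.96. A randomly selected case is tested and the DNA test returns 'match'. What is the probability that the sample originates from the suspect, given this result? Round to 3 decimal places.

P(H | E) ≈ 0.905

Write H for 'the sample originates from the suspect'. Prior odds H:¬H = 0.09/0.91 = 0.098901. For the 'match' outcome, the likelihood ratio is 0.96/0.01 = 96.000.
Posterior odds = 0.098901 × 96.000 = 9.4945, so P(H|E) = 9.4945/(1+9.4945) = 0.905.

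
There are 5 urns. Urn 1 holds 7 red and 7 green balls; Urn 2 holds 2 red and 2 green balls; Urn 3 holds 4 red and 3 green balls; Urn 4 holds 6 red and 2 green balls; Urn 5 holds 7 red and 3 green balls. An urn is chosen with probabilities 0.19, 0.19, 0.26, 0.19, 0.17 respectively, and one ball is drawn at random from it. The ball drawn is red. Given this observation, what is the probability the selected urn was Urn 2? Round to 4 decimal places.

P(red|Urn 1) = 0.5; P(red|Urn 2) = 0.5; P(red|Urn 3) = 0.5714; P(red|Urn 4) = 0.75; P(red|Urn 5) = 0.7.
Prior × likelihood for each source: 0.19·0.5=0.09500, 0.19·0.5=0.09500, 0.26·0.5714=0.1486, 0.19·0.75=0.1425, 0.17·0.7=0.1190. Summing gives P(red) = 0.60007.
P(Urn 2 | red) = 0.09500 / 0.60007 = 0.1583.

Posterior probability ≈ 0.1583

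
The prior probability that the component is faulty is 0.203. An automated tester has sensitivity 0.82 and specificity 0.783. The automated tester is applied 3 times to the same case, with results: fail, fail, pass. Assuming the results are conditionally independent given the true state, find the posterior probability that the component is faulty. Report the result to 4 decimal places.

Posterior P(H) ≈ 0.4554

With H the event that the component is faulty, the joint likelihood of the observed sequence is P(data|H) = 0.82·0.82·0.18 = 0.12103 and P(data|¬H) = 0.217·0.217·0.783 = 0.036871.
Bayes: P(H|data) = 0.203·0.12103 / (0.203·0.12103 + 0.797·0.036871) = 0.024569/0.053955 = 0.4554.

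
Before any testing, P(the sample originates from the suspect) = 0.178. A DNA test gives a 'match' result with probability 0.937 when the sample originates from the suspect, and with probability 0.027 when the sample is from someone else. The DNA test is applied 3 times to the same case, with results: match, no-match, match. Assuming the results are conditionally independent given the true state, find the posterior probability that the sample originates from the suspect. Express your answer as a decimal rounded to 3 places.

Let H be the event that the sample originates from the suspect; start with P(H) = 0.178. P('match'|H) = 0.937, P('match'|¬H) = 0.027.
Update on result 1 ('match'): P(H) ← 0.937·0.1780 / (0.937·0.1780 + 0.027·0.8220) = 0.16679/0.18898 = 0.8826.
Update on result 2 ('no-match'): P(H) ← 0.063·0.8826 / (0.063·0.8826 + 0.973·0.1174) = 0.055601/0.16987 = 0.3273.
Update on result 3 ('match'): P(H) ← 0.937·0.3273 / (0.937·0.3273 + 0.027·0.6727) = 0.30669/0.32486 = 0.9441.

Posterior P(H) ≈ 0.944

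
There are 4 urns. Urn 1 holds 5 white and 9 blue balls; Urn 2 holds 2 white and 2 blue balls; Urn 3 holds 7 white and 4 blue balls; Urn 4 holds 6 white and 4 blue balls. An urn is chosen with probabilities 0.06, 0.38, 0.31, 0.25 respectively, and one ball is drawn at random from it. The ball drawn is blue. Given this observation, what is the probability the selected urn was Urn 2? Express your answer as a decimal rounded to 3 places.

P(blue|Urn 1) = 0.6429; P(blue|Urn 2) = 0.5; P(blue|Urn 3) = 0.3636; P(blue|Urn 4) = 0.4.
Prior × likelihood for each source: 0.06·0.6429=0.03857, 0.38·0.5=0.1900, 0.31·0.3636=0.1127, 0.25·0.4=0.1000. Summing gives P(blue) = 0.44130.
P(Urn 2 | blue) = 0.1900 / 0.44130 = 0.431.

Posterior probability ≈ 0.431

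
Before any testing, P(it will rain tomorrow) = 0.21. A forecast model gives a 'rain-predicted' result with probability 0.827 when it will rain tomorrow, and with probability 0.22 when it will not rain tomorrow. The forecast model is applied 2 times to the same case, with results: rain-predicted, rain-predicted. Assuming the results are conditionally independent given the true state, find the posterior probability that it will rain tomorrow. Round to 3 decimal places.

Posterior P(H) ≈ 0.790

With H the event that it will rain tomorrow, the joint likelihood of the observed sequence is P(data|H) = 0.827·0.827 = 0.68393 and P(data|¬H) = 0.22·0.22 = 0.048400.
Bayes: P(H|data) = 0.21·0.68393 / (0.21·0.68393 + 0.79·0.048400) = 0.14363/0.18186 = 0.7898.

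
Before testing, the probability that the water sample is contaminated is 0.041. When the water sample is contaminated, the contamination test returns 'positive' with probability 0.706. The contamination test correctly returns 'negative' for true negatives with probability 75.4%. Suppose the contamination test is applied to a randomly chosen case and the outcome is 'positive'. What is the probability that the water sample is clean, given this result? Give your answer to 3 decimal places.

Write H for 'the water sample is contaminated'. Prior odds H:¬H = 0.041/0.959 = 0.042753. For the 'positive' outcome, the likelihood ratio is 0.706/0.246 = 2.8699.
Posterior odds = 0.042753 × 2.8699 = 0.12270, so P(H|E) = 0.12270/(1+0.12270) = 0.109. Then P(¬H|E) = 1 − 0.109 = 0.891.

P(¬H | E) ≈ 0.891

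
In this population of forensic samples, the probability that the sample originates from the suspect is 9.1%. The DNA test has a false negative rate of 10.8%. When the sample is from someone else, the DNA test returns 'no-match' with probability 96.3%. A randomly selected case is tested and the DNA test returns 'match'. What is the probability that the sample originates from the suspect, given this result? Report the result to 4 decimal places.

Let H be the event that the sample originates from the suspect. P(H) = 0.091, so P(¬H) = 0.909. With E the 'match' result, P(E|H) = 0.892 and P(E|¬H) = 0.037.
P(E) = 0.892·0.091 + 0.037·0.909 = 0.081172 + 0.033633 = 0.11480.
By Bayes' theorem, P(H|E) = 0.081172 / 0.11480 = 0.7070.

P(H | E) ≈ 0.7070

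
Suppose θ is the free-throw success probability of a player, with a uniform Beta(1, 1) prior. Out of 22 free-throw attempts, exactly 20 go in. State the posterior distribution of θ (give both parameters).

Posterior: Beta(21, 3)

The binomial likelihood is conjugate to the Beta prior: with 20 successes and 2 failures, the posterior is Beta(1+20, 1+2) = Beta(21, 3).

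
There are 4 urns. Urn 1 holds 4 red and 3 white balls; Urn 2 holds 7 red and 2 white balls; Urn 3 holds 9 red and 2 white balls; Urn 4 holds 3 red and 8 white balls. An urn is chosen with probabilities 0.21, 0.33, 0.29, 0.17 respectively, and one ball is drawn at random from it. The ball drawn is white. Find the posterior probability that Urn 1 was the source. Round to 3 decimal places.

Posterior probability ≈ 0.265

P(white|Urn 1) = 0.4286; P(white|Urn 2) = 0.2222; P(white|Urn 3) = 0.1818; P(white|Urn 4) = 0.7273.
Prior × likelihood for each source: 0.21·0.4286=0.09000, 0.33·0.2222=0.07333, 0.29·0.1818=0.05273, 0.17·0.7273=0.1236. Summing gives P(white) = 0.33970.
P(Urn 1 | white) = 0.09000 / 0.33970 = 0.265.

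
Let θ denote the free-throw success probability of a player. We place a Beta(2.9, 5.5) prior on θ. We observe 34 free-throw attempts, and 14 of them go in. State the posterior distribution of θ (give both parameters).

Observing 14 successes and 20 failures updates Beta(2.9, 5.5) by adding the success and failure counts to the two shape parameters: α = 2.9+14 = 16.9, β = 5.5+20 = 25.5.

Posterior: Beta(16.9, 25.5)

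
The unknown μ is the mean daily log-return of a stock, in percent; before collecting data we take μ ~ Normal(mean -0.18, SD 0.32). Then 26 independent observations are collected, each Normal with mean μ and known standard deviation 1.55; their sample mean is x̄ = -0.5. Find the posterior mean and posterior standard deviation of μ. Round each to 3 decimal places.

With known σ, the Normal prior is conjugate. Weight on the data is w = (n/σ²)/(n/σ² + 1/τ₀²) = 10.8221/(10.8221+9.76562) = 0.52566.
Posterior mean = w·x̄ + (1−w)·μ₀ = 0.52566·-0.5 + 0.47434·-0.18 = -0.348. Posterior variance = 1/(10.8221+9.76562) = 0.0485727, so SD = 0.220.

Posterior mean ≈ -0.348; posterior SD ≈ 0.220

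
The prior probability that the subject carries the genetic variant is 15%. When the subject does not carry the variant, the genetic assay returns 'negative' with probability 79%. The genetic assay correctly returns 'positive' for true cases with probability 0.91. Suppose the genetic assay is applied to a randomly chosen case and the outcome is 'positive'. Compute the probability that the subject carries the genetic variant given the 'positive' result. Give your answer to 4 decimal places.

P(H | E) ≈ 0.4333

Write H for 'the subject carries the genetic variant'. Prior odds H:¬H = 0.15/0.85 = 0.17647. For the 'positive' outcome, the likelihood ratio is 0.91/0.21 = 4.3333.
Posterior odds = 0.17647 × 4.3333 = 0.76471, so P(H|E) = 0.76471/(1+0.76471) = 0.4333.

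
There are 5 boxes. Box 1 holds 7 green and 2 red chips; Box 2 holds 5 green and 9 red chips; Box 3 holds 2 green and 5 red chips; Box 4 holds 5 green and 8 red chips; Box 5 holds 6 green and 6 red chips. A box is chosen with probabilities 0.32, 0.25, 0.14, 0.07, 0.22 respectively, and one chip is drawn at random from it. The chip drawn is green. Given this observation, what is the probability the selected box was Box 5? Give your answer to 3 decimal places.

Posterior probability ≈ 0.214

P(green|Box 1) = 0.7778; P(green|Box 2) = 0.3571; P(green|Box 3) = 0.2857; P(green|Box 4) = 0.3846; P(green|Box 5) = 0.5.
Prior × likelihood for each source: 0.32·0.7778=0.2489, 0.25·0.3571=0.08929, 0.14·0.2857=0.04000, 0.07·0.3846=0.02692, 0.22·0.5=0.1100. Summing gives P(green) = 0.51510.
P(Box 5 | green) = 0.1100 / 0.51510 = 0.214.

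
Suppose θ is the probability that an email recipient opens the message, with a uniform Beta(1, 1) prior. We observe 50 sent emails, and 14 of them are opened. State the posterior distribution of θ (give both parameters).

Posterior: Beta(15, 37)

Observing 14 successes and 36 failures updates Beta(1, 1) by adding the success and failure counts to the two shape parameters: α = 1+14 = 15, β = 1+36 = 37.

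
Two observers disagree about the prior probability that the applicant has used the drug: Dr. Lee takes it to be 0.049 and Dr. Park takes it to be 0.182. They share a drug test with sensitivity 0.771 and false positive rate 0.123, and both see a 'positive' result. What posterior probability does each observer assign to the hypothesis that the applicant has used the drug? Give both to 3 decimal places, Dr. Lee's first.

Dr. Lee: 0.244; Dr. Park: 0.582

The likelihood ratio for a 'positive' result is 0.771/0.123 = 6.2683.
Dr. Lee: prior odds 0.049/0.951 = 0.051525; posterior odds 0.32297; posterior probability 0.244.
Dr. Park: prior odds 0.182/0.818 = 0.22249; posterior odds 1.3947; posterior probability 0.582.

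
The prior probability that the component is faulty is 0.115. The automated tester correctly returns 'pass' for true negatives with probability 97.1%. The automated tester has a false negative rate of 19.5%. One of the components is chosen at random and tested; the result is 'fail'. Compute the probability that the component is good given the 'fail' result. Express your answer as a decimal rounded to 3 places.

Let H be the event that the component is faulty. P(H) = 0.115, so P(¬H) = 0.885. With E the 'fail' result, P(E|H) = 0.805 and P(E|¬H) = 0.029.
P(E) = 0.805·0.115 + 0.029·0.885 = 0.092575 + 0.025665 = 0.11824.
By Bayes' theorem, P(H|E) = 0.092575 / 0.11824 = 0.783. Hence P(¬H|E) = 1 − 0.783 = 0.217.

P(¬H | E) ≈ 0.217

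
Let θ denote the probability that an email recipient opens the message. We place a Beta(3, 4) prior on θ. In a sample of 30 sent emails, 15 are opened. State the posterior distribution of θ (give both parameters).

Posterior: Beta(18, 19)

The binomial likelihood is conjugate to the Beta prior: with 15 successes and 15 failures, the posterior is Beta(3+15, 4+15) = Beta(18, 19).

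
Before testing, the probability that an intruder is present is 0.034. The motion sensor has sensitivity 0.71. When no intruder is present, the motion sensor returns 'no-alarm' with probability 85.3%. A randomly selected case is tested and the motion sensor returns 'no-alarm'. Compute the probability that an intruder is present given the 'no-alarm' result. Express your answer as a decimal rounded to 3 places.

P(H | E) ≈ 0.012

Write H for 'an intruder is present'. Prior odds H:¬H = 0.034/0.966 = 0.035197. For the 'no-alarm' outcome, the likelihood ratio is 0.29/0.853 = 0.33998.
Posterior odds = 0.035197 × 0.33998 = 0.011966, so P(H|E) = 0.011966/(1+0.011966) = 0.012.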